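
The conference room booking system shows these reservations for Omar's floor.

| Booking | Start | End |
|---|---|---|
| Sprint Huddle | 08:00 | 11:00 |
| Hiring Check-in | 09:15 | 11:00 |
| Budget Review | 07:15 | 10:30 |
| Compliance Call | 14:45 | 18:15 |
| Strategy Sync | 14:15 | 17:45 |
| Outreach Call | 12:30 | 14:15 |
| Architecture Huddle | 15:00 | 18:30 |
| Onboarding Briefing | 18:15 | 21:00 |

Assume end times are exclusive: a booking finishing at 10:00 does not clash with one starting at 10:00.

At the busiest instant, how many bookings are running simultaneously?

Sort all start/end points and keep a running count:
07:15 start Budget Review → 1
08:00 start Sprint Huddle → 2
09:15 start Hiring Check-in → 3
10:30 end Budget Review → 2
11:00 end Hiring Check-in → 1
11:00 end Sprint Huddle → 0
12:30 start Outreach Call → 1
14:15 end Outreach Call → 0
14:15 start Strategy Sync → 1
14:45 start Compliance Call → 2
15:00 start Architecture Huddle → 3
17:45 end Strategy Sync → 2
18:15 end Compliance Call → 1
18:15 start Onboarding Briefing → 2
18:30 end Architecture Huddle → 1
21:00 end Onboarding Briefing → 0
Peak is 3, at 09:15 (Budget Review, Hiring Check-in, Sprint Huddle).

3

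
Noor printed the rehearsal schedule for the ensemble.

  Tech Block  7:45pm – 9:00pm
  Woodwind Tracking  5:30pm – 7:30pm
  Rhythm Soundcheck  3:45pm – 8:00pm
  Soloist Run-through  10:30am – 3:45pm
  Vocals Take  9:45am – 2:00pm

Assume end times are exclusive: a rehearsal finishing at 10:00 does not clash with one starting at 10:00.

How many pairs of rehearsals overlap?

3

Sorted by start: Vocals Take, Soloist Run-through, Rhythm Soundcheck, Woodwind Tracking, Tech Block.
Soloist Run-through starts before Vocals Take ends → Vocals Take and Soloist Run-through overlap.
Rhythm Soundcheck starts after Vocals Take ends — done with Vocals Take.
Rhythm Soundcheck starts exactly when Soloist Run-through ends (back-to-back, no overlap) — done with Soloist Run-through.
Woodwind Tracking starts before Rhythm Soundcheck ends → Rhythm Soundcheck and Woodwind Tracking overlap.
Tech Block starts before Rhythm Soundcheck ends → Rhythm Soundcheck and Tech Block overlap.
Tech Block starts after Woodwind Tracking ends.
Overlapping pairs: Rhythm Soundcheck & Tech Block, Rhythm Soundcheck & Woodwind Tracking, Soloist Run-through & Vocals Take — 3 in total.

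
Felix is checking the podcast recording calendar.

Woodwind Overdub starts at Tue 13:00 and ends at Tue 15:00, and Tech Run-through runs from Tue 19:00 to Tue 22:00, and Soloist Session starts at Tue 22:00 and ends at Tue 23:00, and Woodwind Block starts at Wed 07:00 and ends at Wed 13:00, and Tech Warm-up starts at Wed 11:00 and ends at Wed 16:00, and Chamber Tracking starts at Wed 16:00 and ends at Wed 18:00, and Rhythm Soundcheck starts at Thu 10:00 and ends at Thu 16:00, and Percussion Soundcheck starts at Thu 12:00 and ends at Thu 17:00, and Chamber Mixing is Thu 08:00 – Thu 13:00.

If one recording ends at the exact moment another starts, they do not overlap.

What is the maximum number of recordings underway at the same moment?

3

Sort all start/end points and keep a running count:
Tue 13:00 start Woodwind Overdub → 1
Tue 15:00 end Woodwind Overdub → 0
Tue 19:00 start Tech Run-through → 1
Tue 22:00 end Tech Run-through → 0
Tue 22:00 start Soloist Session → 1
Tue 23:00 end Soloist Session → 0
Wed 07:00 start Woodwind Block → 1
Wed 11:00 start Tech Warm-up → 2
Wed 13:00 end Woodwind Block → 1
Wed 16:00 end Tech Warm-up → 0
Wed 16:00 start Chamber Tracking → 1
Wed 18:00 end Chamber Tracking → 0
Thu 08:00 start Chamber Mixing → 1
Thu 10:00 start Rhythm Soundcheck → 2
Thu 12:00 start Percussion Soundcheck → 3
Thu 13:00 end Chamber Mixing → 2
Thu 16:00 end Rhythm Soundcheck → 1
Thu 17:00 end Percussion Soundcheck → 0
Peak is 3, at Thu 12:00 (Chamber Mixing, Percussion Soundcheck, Rhythm Soundcheck).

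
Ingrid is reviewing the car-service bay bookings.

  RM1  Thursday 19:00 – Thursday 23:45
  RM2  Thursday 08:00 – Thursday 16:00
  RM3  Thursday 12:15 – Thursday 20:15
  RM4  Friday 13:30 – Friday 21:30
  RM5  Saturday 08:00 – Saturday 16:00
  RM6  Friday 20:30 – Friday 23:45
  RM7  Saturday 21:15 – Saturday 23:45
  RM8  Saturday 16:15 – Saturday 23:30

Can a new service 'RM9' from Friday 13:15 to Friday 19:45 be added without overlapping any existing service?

No — it overlaps RM4

RM2: ends Thursday 16:00 at or before RM9 starts Friday 13:15 → clear.
RM3: ends Thursday 20:15 at or before RM9 starts Friday 13:15 → clear.
RM1: ends Thursday 23:45 at or before RM9 starts Friday 13:15 → clear.
RM4: starts Friday 13:30 before RM9 ends Friday 19:45, and ends Friday 21:30 after RM9 starts Friday 13:15 → overlap.
RM6: starts Friday 20:30 at or after RM9 ends Friday 19:45 → clear.
RM5: starts Saturday 08:00 at or after RM9 ends Friday 19:45 → clear.
RM8: starts Saturday 16:15 at or after RM9 ends Friday 19:45 → clear.
RM7: starts Saturday 21:15 at or after RM9 ends Friday 19:45 → clear.
RM9 overlaps RM4.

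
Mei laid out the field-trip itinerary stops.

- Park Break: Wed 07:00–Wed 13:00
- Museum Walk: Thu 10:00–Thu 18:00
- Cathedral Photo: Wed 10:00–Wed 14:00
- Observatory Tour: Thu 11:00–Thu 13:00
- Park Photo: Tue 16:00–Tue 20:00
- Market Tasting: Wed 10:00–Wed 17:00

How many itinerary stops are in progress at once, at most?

3

Walk through starts and ends in time order (an end at T is processed before a start at T):
Tue 16:00 start Park Photo → 1
Tue 20:00 end Park Photo → 0
Wed 07:00 start Park Break → 1
Wed 10:00 start Cathedral Photo → 2
Wed 10:00 start Market Tasting → 3
Wed 13:00 end Park Break → 2
Wed 14:00 end Cathedral Photo → 1
Wed 17:00 end Market Tasting → 0
Thu 10:00 start Museum Walk → 1
Thu 11:00 start Observatory Tour → 2
Thu 13:00 end Observatory Tour → 1
Thu 18:00 end Museum Walk → 0
Peak is 3, at Wed 10:00 (Cathedral Photo, Market Tasting, Park Break).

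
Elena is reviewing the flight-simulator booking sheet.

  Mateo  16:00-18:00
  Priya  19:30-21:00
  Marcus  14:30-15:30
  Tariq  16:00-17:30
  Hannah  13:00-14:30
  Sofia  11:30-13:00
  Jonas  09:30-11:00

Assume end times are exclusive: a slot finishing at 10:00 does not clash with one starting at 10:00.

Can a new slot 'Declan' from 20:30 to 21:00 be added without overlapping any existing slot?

Jonas: ends 11:00 at or before Declan starts 20:30 → clear.
Sofia: ends 13:00 at or before Declan starts 20:30 → clear.
Hannah: ends 14:30 at or before Declan starts 20:30 → clear.
Marcus: ends 15:30 at or before Declan starts 20:30 → clear.
Tariq: ends 17:30 at or before Declan starts 20:30 → clear.
Mateo: ends 18:00 at or before Declan starts 20:30 → clear.
Priya: starts 19:30 before Declan ends 21:00, and ends 21:00 after Declan starts 20:30 → overlap.
Declan overlaps Priya.

No — it overlaps Priya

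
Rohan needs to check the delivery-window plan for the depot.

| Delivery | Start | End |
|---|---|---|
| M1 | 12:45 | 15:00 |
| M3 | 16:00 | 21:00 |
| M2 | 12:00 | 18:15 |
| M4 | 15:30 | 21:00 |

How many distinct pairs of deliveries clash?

4

Sorted by start: M2, M1, M4, M3.
M1 starts before M2 ends → M2 and M1 overlap.
M4 starts before M2 ends → M2 and M4 overlap.
M3 starts before M2 ends → M2 and M3 overlap.
M4 starts after M1 ends; M1 is clear from here.
M3 starts before M4 ends → M4 and M3 overlap.
Overlapping pairs: M1 & M2, M2 & M3, M2 & M4, M3 & M4 — 4 in total.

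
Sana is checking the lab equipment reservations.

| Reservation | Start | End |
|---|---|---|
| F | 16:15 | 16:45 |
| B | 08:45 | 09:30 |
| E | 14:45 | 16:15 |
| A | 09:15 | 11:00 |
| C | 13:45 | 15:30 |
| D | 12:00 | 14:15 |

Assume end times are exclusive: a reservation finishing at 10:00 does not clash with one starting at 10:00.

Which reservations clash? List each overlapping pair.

Check each pair: they overlap iff neither finishes before the other starts.
Sorted by start: B, A, D, C, E, F.
A starts before B ends → B and A overlap.
D starts after B ends — done with B.
D starts after A ends — done with A.
C starts before D ends → D and C overlap.
E starts after D ends — done with D.
E starts before C ends → C and E overlap.
F starts after C ends.
F starts exactly when E ends (back-to-back, no overlap).

A & B, C & D, C & E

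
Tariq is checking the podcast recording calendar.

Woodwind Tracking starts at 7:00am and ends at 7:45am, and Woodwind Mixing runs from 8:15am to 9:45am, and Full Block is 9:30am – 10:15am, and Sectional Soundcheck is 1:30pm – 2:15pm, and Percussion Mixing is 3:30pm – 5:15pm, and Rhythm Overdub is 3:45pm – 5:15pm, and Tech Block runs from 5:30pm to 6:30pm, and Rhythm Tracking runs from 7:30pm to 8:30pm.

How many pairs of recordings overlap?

Two intervals overlap when each starts before the other ends.
Sorted by start: Woodwind Tracking, Woodwind Mixing, Full Block, Sectional Soundcheck, Percussion Mixing, Rhythm Overdub, Tech Block, Rhythm Tracking.
Woodwind Mixing starts after Woodwind Tracking ends — done with Woodwind Tracking.
Full Block starts before Woodwind Mixing ends → Woodwind Mixing and Full Block overlap.
Sectional Soundcheck starts after Woodwind Mixing ends — done with Woodwind Mixing.
Sectional Soundcheck starts after Full Block ends — done with Full Block.
Percussion Mixing starts after Sectional Soundcheck ends — done with Sectional Soundcheck.
Rhythm Overdub starts before Percussion Mixing ends → Percussion Mixing and Rhythm Overdub overlap.
Tech Block starts after Percussion Mixing ends — done with Percussion Mixing.
Tech Block starts after Rhythm Overdub ends — done with Rhythm Overdub.
Rhythm Tracking starts after Tech Block ends.
Overlapping pairs: Full Block & Woodwind Mixing, Percussion Mixing & Rhythm Overdub — 2 in total.

2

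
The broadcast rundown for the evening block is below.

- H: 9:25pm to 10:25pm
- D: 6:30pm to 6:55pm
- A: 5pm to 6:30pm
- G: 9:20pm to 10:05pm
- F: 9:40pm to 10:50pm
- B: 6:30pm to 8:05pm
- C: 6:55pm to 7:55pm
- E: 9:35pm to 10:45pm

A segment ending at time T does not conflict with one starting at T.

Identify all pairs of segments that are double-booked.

Sorted by start: A, B, D, C, G, H, E, F.
B starts exactly when A ends (back-to-back, no overlap), so nothing later overlaps A either.
D starts before B ends → B and D overlap.
C starts before B ends → B and C overlap.
G starts after B ends, so nothing later overlaps B either.
C starts exactly when D ends (back-to-back, no overlap), so nothing later overlaps D either.
G starts after C ends, so nothing later overlaps C either.
H starts before G ends → G and H overlap.
E starts before G ends → G and E overlap.
F starts before G ends → G and F overlap.
E starts before H ends → H and E overlap.
F starts before H ends → H and F overlap.
F starts before E ends → E and F overlap.

B & C, B & D, E & F, E & G, E & H, F & G, F & H, G & H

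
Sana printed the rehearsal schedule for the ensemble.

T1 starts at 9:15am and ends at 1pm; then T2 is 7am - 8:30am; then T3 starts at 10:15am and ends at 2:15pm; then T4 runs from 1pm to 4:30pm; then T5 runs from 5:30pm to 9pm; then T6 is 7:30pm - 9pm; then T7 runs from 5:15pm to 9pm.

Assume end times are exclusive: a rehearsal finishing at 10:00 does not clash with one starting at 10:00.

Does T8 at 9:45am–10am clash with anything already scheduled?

T2: ends 8:30am at or before T8 starts 9:45am → clear.
T1: starts 9:15am before T8 ends 10am, and ends 1pm after T8 starts 9:45am → overlap.
T3: starts 10:15am at or after T8 ends 10am → clear.
T4: starts 1pm at or after T8 ends 10am → clear.
T7: starts 5:15pm at or after T8 ends 10am → clear.
T5: starts 5:30pm at or after T8 ends 10am → clear.
T6: starts 7:30pm at or after T8 ends 10am → clear.
T8 overlaps T1.

Yes — it overlaps T1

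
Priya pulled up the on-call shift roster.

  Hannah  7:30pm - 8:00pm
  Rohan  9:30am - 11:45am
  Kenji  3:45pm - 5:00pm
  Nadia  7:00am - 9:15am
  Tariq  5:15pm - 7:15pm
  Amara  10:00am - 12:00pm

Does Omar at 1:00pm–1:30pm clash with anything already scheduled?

Nadia: ends 9:15am at or before Omar starts 1:00pm → clear.
Rohan: ends 11:45am at or before Omar starts 1:00pm → clear.
Amara: ends 12:00pm at or before Omar starts 1:00pm → clear.
Kenji: starts 3:45pm at or after Omar ends 1:30pm → clear.
Tariq: starts 5:15pm at or after Omar ends 1:30pm → clear.
Hannah: starts 7:30pm at or after Omar ends 1:30pm → clear.

No — it doesn't clash with anything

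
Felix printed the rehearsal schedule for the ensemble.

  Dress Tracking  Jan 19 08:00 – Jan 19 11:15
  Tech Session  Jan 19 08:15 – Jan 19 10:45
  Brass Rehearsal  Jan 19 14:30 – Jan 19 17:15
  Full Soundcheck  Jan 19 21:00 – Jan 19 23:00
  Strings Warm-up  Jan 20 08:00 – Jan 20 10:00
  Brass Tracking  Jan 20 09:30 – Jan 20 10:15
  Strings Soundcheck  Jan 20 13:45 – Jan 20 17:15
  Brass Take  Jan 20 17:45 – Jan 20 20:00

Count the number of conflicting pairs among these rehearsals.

2

Sorted by start: Dress Tracking, Tech Session, Brass Rehearsal, Full Soundcheck, Strings Warm-up, Brass Tracking, Strings Soundcheck, Brass Take.
Tech Session starts before Dress Tracking ends → Dress Tracking and Tech Session overlap.
Brass Rehearsal starts after Dress Tracking ends, so nothing later overlaps Dress Tracking either.
Brass Rehearsal starts after Tech Session ends, so nothing later overlaps Tech Session either.
Full Soundcheck starts after Brass Rehearsal ends, so nothing later overlaps Brass Rehearsal either.
Strings Warm-up starts after Full Soundcheck ends, so nothing later overlaps Full Soundcheck either.
Brass Tracking starts before Strings Warm-up ends → Strings Warm-up and Brass Tracking overlap.
Strings Soundcheck starts after Strings Warm-up ends, so nothing later overlaps Strings Warm-up either.
Strings Soundcheck starts after Brass Tracking ends, so nothing later overlaps Brass Tracking either.
Brass Take starts after Strings Soundcheck ends.
Overlapping pairs: Brass Tracking & Strings Warm-up, Dress Tracking & Tech Session — 2 in total.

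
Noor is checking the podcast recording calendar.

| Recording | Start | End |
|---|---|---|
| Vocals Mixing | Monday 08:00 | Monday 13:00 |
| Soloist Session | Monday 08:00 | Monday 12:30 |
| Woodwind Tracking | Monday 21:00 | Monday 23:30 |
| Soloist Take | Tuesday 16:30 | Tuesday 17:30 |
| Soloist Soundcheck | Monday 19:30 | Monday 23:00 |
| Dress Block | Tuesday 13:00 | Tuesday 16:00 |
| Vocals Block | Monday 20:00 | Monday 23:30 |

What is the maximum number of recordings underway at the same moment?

Walk through starts and ends in time order (an end at T is processed before a start at T):
Monday 08:00 start Soloist Session → 1
Monday 08:00 start Vocals Mixing → 2
Monday 12:30 end Soloist Session → 1
Monday 13:00 end Vocals Mixing → 0
Monday 19:30 start Soloist Soundcheck → 1
Monday 20:00 start Vocals Block → 2
Monday 21:00 start Woodwind Tracking → 3
Monday 23:00 end Soloist Soundcheck → 2
Monday 23:30 end Vocals Block → 1
Monday 23:30 end Woodwind Tracking → 0
Tuesday 13:00 start Dress Block → 1
Tuesday 16:00 end Dress Block → 0
Tuesday 16:30 start Soloist Take → 1
Tuesday 17:30 end Soloist Take → 0
Peak is 3, at Monday 21:00 (Soloist Soundcheck, Vocals Block, Woodwind Tracking).

3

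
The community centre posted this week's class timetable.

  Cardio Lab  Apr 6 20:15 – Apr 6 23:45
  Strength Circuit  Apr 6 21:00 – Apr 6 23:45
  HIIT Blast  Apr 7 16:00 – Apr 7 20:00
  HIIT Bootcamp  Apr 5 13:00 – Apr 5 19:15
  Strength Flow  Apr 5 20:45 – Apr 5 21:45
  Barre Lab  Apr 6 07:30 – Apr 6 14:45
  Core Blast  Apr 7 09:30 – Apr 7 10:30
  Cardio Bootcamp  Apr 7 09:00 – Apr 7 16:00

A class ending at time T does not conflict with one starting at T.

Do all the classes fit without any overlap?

No

Sorted by start: HIIT Bootcamp, Strength Flow, Barre Lab, Cardio Lab, Strength Circuit, Cardio Bootcamp, Core Blast, HIIT Blast.
Strength Flow starts after HIIT Bootcamp ends — done with HIIT Bootcamp.
Barre Lab starts after Strength Flow ends — done with Strength Flow.
Cardio Lab starts after Barre Lab ends — done with Barre Lab.
Strength Circuit starts before Cardio Lab ends → Cardio Lab and Strength Circuit overlap.
That's a conflict, so the schedule is not conflict-free.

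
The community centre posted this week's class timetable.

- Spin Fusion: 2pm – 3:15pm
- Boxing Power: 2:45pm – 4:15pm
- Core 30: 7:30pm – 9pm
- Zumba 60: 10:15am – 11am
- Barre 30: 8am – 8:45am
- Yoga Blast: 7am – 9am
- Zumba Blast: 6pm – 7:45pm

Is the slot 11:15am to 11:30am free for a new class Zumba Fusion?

Yes — the slot is free

Yoga Blast: ends 9am at or before Zumba Fusion starts 11:15am → clear.
Barre 30: ends 8:45am at or before Zumba Fusion starts 11:15am → clear.
Zumba 60: ends 11am at or before Zumba Fusion starts 11:15am → clear.
Spin Fusion: starts 2pm at or after Zumba Fusion ends 11:30am → clear.
Boxing Power: starts 2:45pm at or after Zumba Fusion ends 11:30am → clear.
Zumba Blast: starts 6pm at or after Zumba Fusion ends 11:30am → clear.
Core 30: starts 7:30pm at or after Zumba Fusion ends 11:30am → clear.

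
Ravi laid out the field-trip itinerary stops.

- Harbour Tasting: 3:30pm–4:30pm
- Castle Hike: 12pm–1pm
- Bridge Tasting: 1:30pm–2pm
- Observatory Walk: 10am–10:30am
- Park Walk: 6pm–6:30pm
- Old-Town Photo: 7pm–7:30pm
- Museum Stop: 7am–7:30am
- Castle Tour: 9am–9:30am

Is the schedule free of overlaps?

Yes

Two intervals overlap when each starts before the other ends.
Sorted by start: Museum Stop, Castle Tour, Observatory Walk, Castle Hike, Bridge Tasting, Harbour Tasting, Park Walk, Old-Town Photo.
Castle Tour starts after Museum Stop ends, so Museum Stop has no further overlaps.
Observatory Walk starts after Castle Tour ends, so Castle Tour has no further overlaps.
Castle Hike starts after Observatory Walk ends, so Observatory Walk has no further overlaps.
Bridge Tasting starts after Castle Hike ends, so Castle Hike has no further overlaps.
Harbour Tasting starts after Bridge Tasting ends, so Bridge Tasting has no further overlaps.
Park Walk starts after Harbour Tasting ends, so Harbour Tasting has no further overlaps.
Old-Town Photo starts after Park Walk ends.
Every pair is clear; the schedule has no overlaps.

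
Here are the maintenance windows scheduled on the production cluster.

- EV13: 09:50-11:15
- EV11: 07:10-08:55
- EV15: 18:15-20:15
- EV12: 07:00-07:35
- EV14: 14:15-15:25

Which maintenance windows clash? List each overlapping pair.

Sorted by start: EV12, EV11, EV13, EV14, EV15.
EV11 starts before EV12 ends → EV12 and EV11 overlap.
EV13 starts after EV12 ends, so nothing later overlaps EV12 either.
EV13 starts after EV11 ends, so nothing later overlaps EV11 either.
EV14 starts after EV13 ends, so nothing later overlaps EV13 either.
EV15 starts after EV14 ends.

EV11 & EV12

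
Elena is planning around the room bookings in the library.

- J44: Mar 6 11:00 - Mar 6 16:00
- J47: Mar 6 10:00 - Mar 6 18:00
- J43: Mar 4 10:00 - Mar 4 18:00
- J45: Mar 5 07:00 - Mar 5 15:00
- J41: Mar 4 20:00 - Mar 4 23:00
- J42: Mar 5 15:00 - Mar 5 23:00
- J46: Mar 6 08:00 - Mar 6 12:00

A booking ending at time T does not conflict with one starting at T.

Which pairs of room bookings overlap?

Sorted by start: J43, J41, J45, J42, J46, J47, J44.
J41 starts after J43 ends — done with J43.
J45 starts after J41 ends — done with J41.
J42 starts exactly when J45 ends (back-to-back, no overlap) — done with J45.
J46 starts after J42 ends — done with J42.
J47 starts before J46 ends → J46 and J47 overlap.
J44 starts before J46 ends → J46 and J44 overlap.
J44 starts before J47 ends → J47 and J44 overlap.

J44 & J46, J44 & J47, J46 & J47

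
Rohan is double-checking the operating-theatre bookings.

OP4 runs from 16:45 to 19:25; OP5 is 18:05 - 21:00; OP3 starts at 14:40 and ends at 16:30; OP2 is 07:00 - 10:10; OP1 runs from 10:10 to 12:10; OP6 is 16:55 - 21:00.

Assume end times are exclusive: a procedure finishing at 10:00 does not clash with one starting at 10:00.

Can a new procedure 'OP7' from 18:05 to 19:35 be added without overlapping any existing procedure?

OP2: ends 10:10 at or before OP7 starts 18:05 → clear.
OP1: ends 12:10 at or before OP7 starts 18:05 → clear.
OP3: ends 16:30 at or before OP7 starts 18:05 → clear.
OP4: starts 16:45 before OP7 ends 19:35, and ends 19:25 after OP7 starts 18:05 → overlap.
OP6: starts 16:55 before OP7 ends 19:35, and ends 21:00 after OP7 starts 18:05 → overlap.
OP5: starts 18:05 before OP7 ends 19:35, and ends 21:00 after OP7 starts 18:05 → overlap.
OP7 overlaps OP4, OP5, OP6.

No — it overlaps OP4, OP5, OP6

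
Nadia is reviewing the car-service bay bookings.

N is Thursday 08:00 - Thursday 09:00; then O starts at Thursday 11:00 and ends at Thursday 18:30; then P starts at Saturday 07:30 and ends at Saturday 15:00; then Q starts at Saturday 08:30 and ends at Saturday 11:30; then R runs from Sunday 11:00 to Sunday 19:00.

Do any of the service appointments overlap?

Two intervals overlap when each starts before the other ends.
Sorted by start: N, O, P, Q, R.
O starts after N ends; N is clear from here.
P starts after O ends; O is clear from here.
Q starts before P ends → P and Q overlap.
That's a conflict, so the schedule is not conflict-free.

Yes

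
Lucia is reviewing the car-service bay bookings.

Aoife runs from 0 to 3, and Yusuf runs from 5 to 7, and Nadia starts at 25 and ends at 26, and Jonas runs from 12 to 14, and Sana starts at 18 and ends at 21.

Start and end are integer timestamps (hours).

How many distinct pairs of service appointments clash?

0

Sorted by start: Aoife, Yusuf, Jonas, Sana, Nadia.
Yusuf starts after Aoife ends, so Aoife has no further overlaps.
Jonas starts after Yusuf ends, so Yusuf has no further overlaps.
Sana starts after Jonas ends, so Jonas has no further overlaps.
Nadia starts after Sana ends.
No pair overlaps.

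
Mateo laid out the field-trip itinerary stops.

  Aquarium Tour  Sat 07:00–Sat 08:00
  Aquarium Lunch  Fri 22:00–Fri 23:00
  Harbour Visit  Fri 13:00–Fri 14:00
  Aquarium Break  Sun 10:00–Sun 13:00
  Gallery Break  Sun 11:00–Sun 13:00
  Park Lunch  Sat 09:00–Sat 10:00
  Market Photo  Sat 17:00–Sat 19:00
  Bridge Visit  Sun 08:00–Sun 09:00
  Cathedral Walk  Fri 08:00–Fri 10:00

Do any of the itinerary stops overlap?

Sorted by start: Cathedral Walk, Harbour Visit, Aquarium Lunch, Aquarium Tour, Park Lunch, Market Photo, Bridge Visit, Aquarium Break, Gallery Break.
Harbour Visit starts after Cathedral Walk ends; Cathedral Walk is clear from here.
Aquarium Lunch starts after Harbour Visit ends; Harbour Visit is clear from here.
Aquarium Tour starts after Aquarium Lunch ends; Aquarium Lunch is clear from here.
Park Lunch starts after Aquarium Tour ends; Aquarium Tour is clear from here.
Market Photo starts after Park Lunch ends; Park Lunch is clear from here.
Bridge Visit starts after Market Photo ends; Market Photo is clear from here.
Aquarium Break starts after Bridge Visit ends; Bridge Visit is clear from here.
Gallery Break starts before Aquarium Break ends → Aquarium Break and Gallery Break overlap.
That's a conflict, so the schedule is not conflict-free.

Yes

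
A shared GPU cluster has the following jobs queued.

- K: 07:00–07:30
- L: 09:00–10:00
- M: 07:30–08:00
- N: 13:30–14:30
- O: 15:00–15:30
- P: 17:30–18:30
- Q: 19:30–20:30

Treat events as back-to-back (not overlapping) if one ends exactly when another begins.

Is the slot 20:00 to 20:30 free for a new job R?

K: ends 07:30 at or before R starts 20:00 → clear.
M: ends 08:00 at or before R starts 20:00 → clear.
L: ends 10:00 at or before R starts 20:00 → clear.
N: ends 14:30 at or before R starts 20:00 → clear.
O: ends 15:30 at or before R starts 20:00 → clear.
P: ends 18:30 at or before R starts 20:00 → clear.
Q: starts 19:30 before R ends 20:30, and ends 20:30 after R starts 20:00 → overlap.
R overlaps Q.

No — it overlaps Q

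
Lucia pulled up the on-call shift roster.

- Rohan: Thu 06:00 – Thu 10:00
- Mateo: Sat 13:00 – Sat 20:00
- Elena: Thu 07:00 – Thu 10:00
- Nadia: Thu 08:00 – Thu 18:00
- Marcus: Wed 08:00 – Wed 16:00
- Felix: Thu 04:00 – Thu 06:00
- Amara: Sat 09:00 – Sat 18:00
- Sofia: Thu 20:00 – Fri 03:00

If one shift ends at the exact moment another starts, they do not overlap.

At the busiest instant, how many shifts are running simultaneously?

3

Sort all start/end points and keep a running count:
Wed 08:00 start Marcus → 1
Wed 16:00 end Marcus → 0
Thu 04:00 start Felix → 1
Thu 06:00 end Felix → 0
Thu 06:00 start Rohan → 1
Thu 07:00 start Elena → 2
Thu 08:00 start Nadia → 3
Thu 10:00 end Elena → 2
Thu 10:00 end Rohan → 1
Thu 18:00 end Nadia → 0
Thu 20:00 start Sofia → 1
Fri 03:00 end Sofia → 0
Sat 09:00 start Amara → 1
Sat 13:00 start Mateo → 2
Sat 18:00 end Amara → 1
Sat 20:00 end Mateo → 0
Peak is 3, at Thu 08:00 (Elena, Nadia, Rohan).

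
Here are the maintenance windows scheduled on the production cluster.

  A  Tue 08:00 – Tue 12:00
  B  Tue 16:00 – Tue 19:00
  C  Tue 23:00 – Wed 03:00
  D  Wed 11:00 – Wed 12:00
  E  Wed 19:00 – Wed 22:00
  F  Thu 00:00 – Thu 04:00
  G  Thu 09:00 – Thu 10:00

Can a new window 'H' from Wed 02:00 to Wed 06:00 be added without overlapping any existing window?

A: ends Tue 12:00 at or before H starts Wed 02:00 → clear.
B: ends Tue 19:00 at or before H starts Wed 02:00 → clear.
C: starts Tue 23:00 before H ends Wed 06:00, and ends Wed 03:00 after H starts Wed 02:00 → overlap.
D: starts Wed 11:00 at or after H ends Wed 06:00 → clear.
E: starts Wed 19:00 at or after H ends Wed 06:00 → clear.
F: starts Thu 00:00 at or after H ends Wed 06:00 → clear.
G: starts Thu 09:00 at or after H ends Wed 06:00 → clear.
H overlaps C.

No — it overlaps C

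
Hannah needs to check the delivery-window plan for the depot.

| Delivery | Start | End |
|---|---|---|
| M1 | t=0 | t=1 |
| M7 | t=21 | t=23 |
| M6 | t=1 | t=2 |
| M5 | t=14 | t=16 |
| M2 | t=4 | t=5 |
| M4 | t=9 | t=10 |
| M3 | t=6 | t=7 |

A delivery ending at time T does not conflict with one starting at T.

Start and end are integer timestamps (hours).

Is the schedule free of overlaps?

Yes

Sorted by start: M1, M6, M2, M3, M4, M5, M7.
M6 starts exactly when M1 ends (back-to-back, no overlap) — done with M1.
M2 starts after M6 ends — done with M6.
M3 starts after M2 ends — done with M2.
M4 starts after M3 ends — done with M3.
M5 starts after M4 ends — done with M4.
M7 starts after M5 ends.
Every pair is clear; the schedule has no overlaps.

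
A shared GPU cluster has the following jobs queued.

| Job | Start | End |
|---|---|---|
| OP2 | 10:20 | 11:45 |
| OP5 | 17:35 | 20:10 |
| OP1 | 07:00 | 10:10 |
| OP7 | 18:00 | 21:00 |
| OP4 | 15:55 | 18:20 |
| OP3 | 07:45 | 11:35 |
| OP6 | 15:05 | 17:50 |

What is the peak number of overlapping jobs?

3

Sort all start/end points and keep a running count:
07:00 start OP1 → 1
07:45 start OP3 → 2
10:10 end OP1 → 1
10:20 start OP2 → 2
11:35 end OP3 → 1
11:45 end OP2 → 0
15:05 start OP6 → 1
15:55 start OP4 → 2
17:35 start OP5 → 3
17:50 end OP6 → 2
18:00 start OP7 → 3
18:20 end OP4 → 2
20:10 end OP5 → 1
21:00 end OP7 → 0
Peak is 3, at 17:35 (OP4, OP5, OP6).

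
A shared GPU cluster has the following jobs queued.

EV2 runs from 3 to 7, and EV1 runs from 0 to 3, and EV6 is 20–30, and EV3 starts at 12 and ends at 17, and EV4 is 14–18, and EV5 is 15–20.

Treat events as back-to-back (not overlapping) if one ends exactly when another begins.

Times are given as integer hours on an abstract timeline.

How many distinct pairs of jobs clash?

3

Check each pair: they overlap iff neither finishes before the other starts.
Sorted by start: EV1, EV2, EV3, EV4, EV5, EV6.
EV2 starts exactly when EV1 ends (back-to-back, no overlap), so nothing later overlaps EV1 either.
EV3 starts after EV2 ends, so nothing later overlaps EV2 either.
EV4 starts before EV3 ends → EV3 and EV4 overlap.
EV5 starts before EV3 ends → EV3 and EV5 overlap.
EV6 starts after EV3 ends.
EV5 starts before EV4 ends → EV4 and EV5 overlap.
EV6 starts after EV4 ends.
EV6 starts exactly when EV5 ends (back-to-back, no overlap).
Overlapping pairs: EV3 & EV4, EV3 & EV5, EV4 & EV5 — 3 in total.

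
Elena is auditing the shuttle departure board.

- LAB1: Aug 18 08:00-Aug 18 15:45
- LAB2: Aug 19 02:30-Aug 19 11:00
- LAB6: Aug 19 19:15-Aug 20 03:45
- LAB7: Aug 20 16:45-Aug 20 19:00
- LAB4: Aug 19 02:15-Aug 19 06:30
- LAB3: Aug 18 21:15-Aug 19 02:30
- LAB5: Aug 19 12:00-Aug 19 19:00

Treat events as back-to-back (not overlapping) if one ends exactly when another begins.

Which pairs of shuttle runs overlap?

LAB2 & LAB4, LAB3 & LAB4

Check each pair: they overlap iff neither finishes before the other starts.
Sorted by start: LAB1, LAB3, LAB4, LAB2, LAB5, LAB6, LAB7.
LAB3 starts after LAB1 ends, so LAB1 has no further overlaps.
LAB4 starts before LAB3 ends → LAB3 and LAB4 overlap.
LAB2 starts exactly when LAB3 ends (back-to-back, no overlap), so LAB3 has no further overlaps.
LAB2 starts before LAB4 ends → LAB4 and LAB2 overlap.
LAB5 starts after LAB4 ends, so LAB4 has no further overlaps.
LAB5 starts after LAB2 ends, so LAB2 has no further overlaps.
LAB6 starts after LAB5 ends, so LAB5 has no further overlaps.
LAB7 starts after LAB6 ends.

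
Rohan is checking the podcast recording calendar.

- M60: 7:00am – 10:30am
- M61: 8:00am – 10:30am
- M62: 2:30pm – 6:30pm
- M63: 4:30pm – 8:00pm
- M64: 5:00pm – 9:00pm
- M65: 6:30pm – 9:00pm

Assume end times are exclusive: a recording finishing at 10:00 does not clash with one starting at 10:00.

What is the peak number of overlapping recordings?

3

Sweep the timeline, counting +1 at each start and −1 at each end (ends before starts at a tie):
7:00am start M60 → 1
8:00am start M61 → 2
10:30am end M60 → 1
10:30am end M61 → 0
2:30pm start M62 → 1
4:30pm start M63 → 2
5:00pm start M64 → 3
6:30pm end M62 → 2
6:30pm start M65 → 3
8:00pm end M63 → 2
9:00pm end M64 → 1
9:00pm end M65 → 0
Peak is 3, at 5:00pm (M62, M63, M64).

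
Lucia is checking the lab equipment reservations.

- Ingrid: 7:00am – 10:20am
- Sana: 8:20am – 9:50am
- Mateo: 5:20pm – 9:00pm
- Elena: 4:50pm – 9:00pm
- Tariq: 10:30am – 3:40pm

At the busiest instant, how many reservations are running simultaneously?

Walk through starts and ends in time order (an end at T is processed before a start at T):
7:00am start Ingrid → 1
8:20am start Sana → 2
9:50am end Sana → 1
10:20am end Ingrid → 0
10:30am start Tariq → 1
3:40pm end Tariq → 0
4:50pm start Elena → 1
5:20pm start Mateo → 2
9:00pm end Elena → 1
9:00pm end Mateo → 0
Peak is 2, at 8:20am (Ingrid, Sana).

2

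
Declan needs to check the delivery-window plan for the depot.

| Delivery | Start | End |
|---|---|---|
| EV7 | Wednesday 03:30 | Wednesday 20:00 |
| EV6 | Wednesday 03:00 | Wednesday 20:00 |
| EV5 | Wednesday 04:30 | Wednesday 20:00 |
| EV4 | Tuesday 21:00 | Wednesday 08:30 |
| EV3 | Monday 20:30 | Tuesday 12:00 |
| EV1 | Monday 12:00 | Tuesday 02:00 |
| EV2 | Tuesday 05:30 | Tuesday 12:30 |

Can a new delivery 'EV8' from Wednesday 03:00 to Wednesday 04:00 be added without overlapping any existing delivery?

No — it overlaps EV4, EV6, EV7

EV1: ends Tuesday 02:00 at or before EV8 starts Wednesday 03:00 → clear.
EV3: ends Tuesday 12:00 at or before EV8 starts Wednesday 03:00 → clear.
EV2: ends Tuesday 12:30 at or before EV8 starts Wednesday 03:00 → clear.
EV4: starts Tuesday 21:00 before EV8 ends Wednesday 04:00, and ends Wednesday 08:30 after EV8 starts Wednesday 03:00 → overlap.
EV6: starts Wednesday 03:00 before EV8 ends Wednesday 04:00, and ends Wednesday 20:00 after EV8 starts Wednesday 03:00 → overlap.
EV7: starts Wednesday 03:30 before EV8 ends Wednesday 04:00, and ends Wednesday 20:00 after EV8 starts Wednesday 03:00 → overlap.
EV5: starts Wednesday 04:30 at or after EV8 ends Wednesday 04:00 → clear.
EV8 overlaps EV4, EV6, EV7.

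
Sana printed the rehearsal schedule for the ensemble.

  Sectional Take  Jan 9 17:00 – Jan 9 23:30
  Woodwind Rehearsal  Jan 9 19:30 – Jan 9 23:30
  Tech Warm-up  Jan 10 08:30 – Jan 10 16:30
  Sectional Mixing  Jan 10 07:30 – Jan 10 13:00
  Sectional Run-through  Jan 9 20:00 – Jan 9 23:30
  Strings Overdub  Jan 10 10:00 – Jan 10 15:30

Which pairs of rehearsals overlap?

Sectional Mixing & Strings Overdub, Sectional Mixing & Tech Warm-up, Sectional Run-through & Sectional Take, Sectional Run-through & Woodwind Rehearsal, Sectional Take & Woodwind Rehearsal, Strings Overdub & Tech Warm-up

Sorted by start: Sectional Take, Woodwind Rehearsal, Sectional Run-through, Sectional Mixing, Tech Warm-up, Strings Overdub.
Woodwind Rehearsal starts before Sectional Take ends → Sectional Take and Woodwind Rehearsal overlap.
Sectional Run-through starts before Sectional Take ends → Sectional Take and Sectional Run-through overlap.
Sectional Mixing starts after Sectional Take ends, so Sectional Take has no further overlaps.
Sectional Run-through starts before Woodwind Rehearsal ends → Woodwind Rehearsal and Sectional Run-through overlap.
Sectional Mixing starts after Woodwind Rehearsal ends, so Woodwind Rehearsal has no further overlaps.
Sectional Mixing starts after Sectional Run-through ends, so Sectional Run-through has no further overlaps.
Tech Warm-up starts before Sectional Mixing ends → Sectional Mixing and Tech Warm-up overlap.
Strings Overdub starts before Sectional Mixing ends → Sectional Mixing and Strings Overdub overlap.
Strings Overdub starts before Tech Warm-up ends → Tech Warm-up and Strings Overdub overlap.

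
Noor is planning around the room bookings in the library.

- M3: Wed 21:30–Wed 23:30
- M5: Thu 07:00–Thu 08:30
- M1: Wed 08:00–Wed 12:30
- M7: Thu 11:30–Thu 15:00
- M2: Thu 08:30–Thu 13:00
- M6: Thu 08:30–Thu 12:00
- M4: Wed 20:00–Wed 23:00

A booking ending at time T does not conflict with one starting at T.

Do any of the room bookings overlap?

Sorted by start: M1, M4, M3, M5, M2, M6, M7.
M4 starts after M1 ends, so M1 has no further overlaps.
M3 starts before M4 ends → M4 and M3 overlap.
That's a conflict, so the schedule is not conflict-free.

Yes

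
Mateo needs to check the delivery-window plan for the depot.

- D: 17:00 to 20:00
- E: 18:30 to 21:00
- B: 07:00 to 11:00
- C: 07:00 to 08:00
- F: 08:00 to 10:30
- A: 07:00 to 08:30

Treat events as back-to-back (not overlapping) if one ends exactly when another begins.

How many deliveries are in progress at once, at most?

Walk through starts and ends in time order (an end at T is processed before a start at T):
07:00 start A → 1
07:00 start B → 2
07:00 start C → 3
08:00 end C → 2
08:00 start F → 3
08:30 end A → 2
10:30 end F → 1
11:00 end B → 0
17:00 start D → 1
18:30 start E → 2
20:00 end D → 1
21:00 end E → 0
Peak is 3, at 07:00 (A, B, C).

3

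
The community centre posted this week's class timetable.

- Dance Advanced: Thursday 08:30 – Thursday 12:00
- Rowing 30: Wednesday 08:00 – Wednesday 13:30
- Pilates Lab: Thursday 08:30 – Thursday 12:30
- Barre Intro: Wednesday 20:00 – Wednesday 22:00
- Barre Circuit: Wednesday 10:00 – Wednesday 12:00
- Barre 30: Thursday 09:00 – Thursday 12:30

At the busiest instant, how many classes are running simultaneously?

3

Sort all start/end points and keep a running count:
Wednesday 08:00 start Rowing 30 → 1
Wednesday 10:00 start Barre Circuit → 2
Wednesday 12:00 end Barre Circuit → 1
Wednesday 13:30 end Rowing 30 → 0
Wednesday 20:00 start Barre Intro → 1
Wednesday 22:00 end Barre Intro → 0
Thursday 08:30 start Dance Advanced → 1
Thursday 08:30 start Pilates Lab → 2
Thursday 09:00 start Barre 30 → 3
Thursday 12:00 end Dance Advanced → 2
Thursday 12:30 end Barre 30 → 1
Thursday 12:30 end Pilates Lab → 0
Peak is 3, at Thursday 09:00 (Barre 30, Dance Advanced, Pilates Lab).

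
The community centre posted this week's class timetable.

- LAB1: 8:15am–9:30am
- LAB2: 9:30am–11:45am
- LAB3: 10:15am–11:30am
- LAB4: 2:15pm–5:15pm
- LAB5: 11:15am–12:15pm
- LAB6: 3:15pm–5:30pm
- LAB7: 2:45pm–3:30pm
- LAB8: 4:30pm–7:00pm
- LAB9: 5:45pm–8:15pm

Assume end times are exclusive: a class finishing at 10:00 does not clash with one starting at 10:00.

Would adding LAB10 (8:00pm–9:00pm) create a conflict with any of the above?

LAB1: ends 9:30am at or before LAB10 starts 8:00pm → clear.
LAB2: ends 11:45am at or before LAB10 starts 8:00pm → clear.
LAB3: ends 11:30am at or before LAB10 starts 8:00pm → clear.
LAB5: ends 12:15pm at or before LAB10 starts 8:00pm → clear.
LAB4: ends 5:15pm at or before LAB10 starts 8:00pm → clear.
LAB7: ends 3:30pm at or before LAB10 starts 8:00pm → clear.
LAB6: ends 5:30pm at or before LAB10 starts 8:00pm → clear.
LAB8: ends 7:00pm at or before LAB10 starts 8:00pm → clear.
LAB9: starts 5:45pm before LAB10 ends 9:00pm, and ends 8:15pm after LAB10 starts 8:00pm → overlap.
LAB10 overlaps LAB9.

Yes — it overlaps LAB9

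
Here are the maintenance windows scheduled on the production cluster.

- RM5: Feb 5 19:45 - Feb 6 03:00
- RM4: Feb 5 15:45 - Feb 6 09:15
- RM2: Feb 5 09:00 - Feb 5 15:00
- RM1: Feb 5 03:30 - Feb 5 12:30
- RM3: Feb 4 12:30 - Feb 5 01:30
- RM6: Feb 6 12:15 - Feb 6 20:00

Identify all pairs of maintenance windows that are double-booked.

RM1 & RM2, RM4 & RM5

Sorted by start: RM3, RM1, RM2, RM4, RM5, RM6.
RM1 starts after RM3 ends — done with RM3.
RM2 starts before RM1 ends → RM1 and RM2 overlap.
RM4 starts after RM1 ends — done with RM1.
RM4 starts after RM2 ends — done with RM2.
RM5 starts before RM4 ends → RM4 and RM5 overlap.
RM6 starts after RM4 ends.
RM6 starts after RM5 ends.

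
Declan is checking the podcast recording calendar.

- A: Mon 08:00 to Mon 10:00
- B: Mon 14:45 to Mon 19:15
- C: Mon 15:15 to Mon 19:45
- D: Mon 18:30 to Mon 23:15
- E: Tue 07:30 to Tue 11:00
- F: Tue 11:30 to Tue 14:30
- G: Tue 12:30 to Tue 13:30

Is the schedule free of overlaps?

No

Sorted by start: A, B, C, D, E, F, G.
B starts after A ends — done with A.
C starts before B ends → B and C overlap.
That's a conflict, so the schedule is not conflict-free.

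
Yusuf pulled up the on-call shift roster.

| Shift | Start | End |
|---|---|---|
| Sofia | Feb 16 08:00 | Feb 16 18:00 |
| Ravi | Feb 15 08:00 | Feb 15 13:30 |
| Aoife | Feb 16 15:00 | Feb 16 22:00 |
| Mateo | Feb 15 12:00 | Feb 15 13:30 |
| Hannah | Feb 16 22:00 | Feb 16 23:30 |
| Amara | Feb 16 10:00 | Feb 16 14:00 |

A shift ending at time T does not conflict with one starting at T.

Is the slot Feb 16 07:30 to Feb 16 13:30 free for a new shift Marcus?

Ravi: ends Feb 15 13:30 at or before Marcus starts Feb 16 07:30 → clear.
Mateo: ends Feb 15 13:30 at or before Marcus starts Feb 16 07:30 → clear.
Sofia: starts Feb 16 08:00 before Marcus ends Feb 16 13:30, and ends Feb 16 18:00 after Marcus starts Feb 16 07:30 → overlap.
Amara: starts Feb 16 10:00 before Marcus ends Feb 16 13:30, and ends Feb 16 14:00 after Marcus starts Feb 16 07:30 → overlap.
Aoife: starts Feb 16 15:00 at or after Marcus ends Feb 16 13:30 → clear.
Hannah: starts Feb 16 22:00 at or after Marcus ends Feb 16 13:30 → clear.
Marcus overlaps Amara, Sofia.

No — it overlaps Amara, Sofia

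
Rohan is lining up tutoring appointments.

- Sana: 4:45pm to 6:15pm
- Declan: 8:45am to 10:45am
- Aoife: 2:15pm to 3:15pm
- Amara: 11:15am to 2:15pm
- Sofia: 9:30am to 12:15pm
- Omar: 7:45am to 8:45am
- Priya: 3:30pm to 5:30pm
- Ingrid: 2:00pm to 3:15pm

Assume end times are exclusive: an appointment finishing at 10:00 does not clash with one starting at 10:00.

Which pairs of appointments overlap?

Sorted by start: Omar, Declan, Sofia, Amara, Ingrid, Aoife, Priya, Sana.
Declan starts exactly when Omar ends (back-to-back, no overlap) — done with Omar.
Sofia starts before Declan ends → Declan and Sofia overlap.
Amara starts after Declan ends — done with Declan.
Amara starts before Sofia ends → Sofia and Amara overlap.
Ingrid starts after Sofia ends — done with Sofia.
Ingrid starts before Amara ends → Amara and Ingrid overlap.
Aoife starts exactly when Amara ends (back-to-back, no overlap) — done with Amara.
Aoife starts before Ingrid ends → Ingrid and Aoife overlap.
Priya starts after Ingrid ends — done with Ingrid.
Priya starts after Aoife ends — done with Aoife.
Sana starts before Priya ends → Priya and Sana overlap.

Amara & Ingrid, Amara & Sofia, Aoife & Ingrid, Declan & Sofia, Priya & Sana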